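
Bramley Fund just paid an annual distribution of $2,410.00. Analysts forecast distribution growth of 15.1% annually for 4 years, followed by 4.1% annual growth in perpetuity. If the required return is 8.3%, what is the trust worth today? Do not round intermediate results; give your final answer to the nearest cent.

$87460.18

D_1 = 2773.91000
D_2 = 3192.77041
D_3 = 3674.87874
D_4 = 4229.78543
Terminal value at year 4: TV = D_4×(1+g_2)/(r−g_2) = 4403.20663/0.042 = 104838.25321
P_0 = D_1/(1+r)^1 + D_2/(1+r)^2 + D_3/(1+r)^3 + D_4/(1+r)^4 + TV/(1+r)^4
    = 2561.32041 + 2722.14200 + 2893.06135 + 3074.71248 + 76208.94504 = 87460.18127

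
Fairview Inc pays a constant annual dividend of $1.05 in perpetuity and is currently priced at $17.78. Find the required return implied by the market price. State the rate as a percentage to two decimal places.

5.91%

P = C/r ⇒ r = C/P = $1.05/$17.78 = 0.059055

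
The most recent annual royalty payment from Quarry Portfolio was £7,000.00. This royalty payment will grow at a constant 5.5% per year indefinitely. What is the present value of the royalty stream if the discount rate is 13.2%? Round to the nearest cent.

D₁ = D₀ × (1 + g) = £7,000.00 × 1.055 = £7,385.0000
Growing perpetuity: P = D₁ / (r − g) = £7,385.0000 / (0.132 − 0.055) = £95,909.09

£95909.09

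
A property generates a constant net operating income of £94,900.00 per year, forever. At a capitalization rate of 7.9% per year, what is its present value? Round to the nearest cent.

£1201265.82

Level perpetuity: PV = C / r = £94,900.00 / 0.079 = £1,201,265.82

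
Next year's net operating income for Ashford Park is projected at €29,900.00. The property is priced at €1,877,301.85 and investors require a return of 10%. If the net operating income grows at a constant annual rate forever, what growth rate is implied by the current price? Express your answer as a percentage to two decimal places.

P = D₁/(r−g) ⇒ g = r − D₁/P = 0.1 − €29,900.00/€1,877,301.85 = 0.084073

8.41%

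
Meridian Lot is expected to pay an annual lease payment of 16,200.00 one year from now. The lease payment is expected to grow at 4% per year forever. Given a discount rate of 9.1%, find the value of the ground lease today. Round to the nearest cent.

Growing perpetuity: P = D₁ / (r − g) = 16,200.0000 / (0.091 − 0.04) = 317,647.06

317647.06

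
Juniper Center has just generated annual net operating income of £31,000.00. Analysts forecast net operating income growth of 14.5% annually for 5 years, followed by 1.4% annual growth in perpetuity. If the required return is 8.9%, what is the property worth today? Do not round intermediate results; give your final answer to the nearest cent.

D_1 = 35495.00000
D_2 = 40641.77500
D_3 = 46534.83237
D_4 = 53282.38307
D_5 = 61008.32861
Terminal value at year 5: TV = D_5×(1+g_2)/(r−g_2) = 61862.44522/0.075 = 824832.60287
P_0 = D_1/(1+r)^1 + D_2/(1+r)^2 + D_3/(1+r)^3 + D_4/(1+r)^4 + D_5/(1+r)^5 + TV/(1+r)^5
    = 32594.12305 + 34270.22120 + 36032.50990 + 37885.42133 + 39833.61564 + 538550.48339 = 719166.37451

£719166.37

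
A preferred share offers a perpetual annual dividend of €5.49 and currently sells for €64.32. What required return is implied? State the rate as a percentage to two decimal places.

P = C/r ⇒ r = C/P = €5.49/€64.32 = 0.085354

8.54%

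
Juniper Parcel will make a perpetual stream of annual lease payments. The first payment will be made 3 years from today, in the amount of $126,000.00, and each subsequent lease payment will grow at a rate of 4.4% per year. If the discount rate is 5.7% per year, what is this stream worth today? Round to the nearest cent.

$8675154.50

Value at end of year 2: C₁ / (r − g) = $126,000.00 / (0.057 − 0.044) = $9,692,307.6923
Discount to today: PV = $9,692,307.6923 / (1 + 0.057)^2 = $9,692,307.6923 / 1.117249 = $8,675,154.50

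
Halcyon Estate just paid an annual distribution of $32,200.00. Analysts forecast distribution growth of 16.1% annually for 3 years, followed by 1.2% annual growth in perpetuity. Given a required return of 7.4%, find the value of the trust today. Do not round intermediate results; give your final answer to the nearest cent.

D_1 = 37384.20000
D_2 = 43403.05620
D_3 = 50390.94825
Terminal value at year 3: TV = D_3×(1+g_2)/(r−g_2) = 50995.63963/0.062 = 822510.31657
P_0 = D_1/(1+r)^1 + D_2/(1+r)^2 + D_3/(1+r)^3 + TV/(1+r)^3
    = 34808.37989 + 37628.05312 + 40676.13563 + 663939.50423 = 777052.07287

$777052.07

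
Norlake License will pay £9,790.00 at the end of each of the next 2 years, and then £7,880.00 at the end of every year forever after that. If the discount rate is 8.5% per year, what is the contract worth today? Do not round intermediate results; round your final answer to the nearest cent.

£96088.71

PV of 2-year annuity: £9,790.00 × [1 − (1+0.085)^−2] / 0.085 = 17339.20873
Perpetuity value at year 2: £7,880.00 / 0.085 = 92705.88235
PV of perpetuity: 92705.88235 / (1+0.085)^2 = 78749.50188
Total PV = 17339.20873 + 78749.50188 = 96088.71061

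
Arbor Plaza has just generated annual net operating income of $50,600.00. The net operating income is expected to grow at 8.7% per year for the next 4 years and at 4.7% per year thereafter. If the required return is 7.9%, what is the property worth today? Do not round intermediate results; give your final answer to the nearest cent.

$1911396.40

D_1 = 55002.20000
D_2 = 59787.39140
D_3 = 64988.89445
D_4 = 70642.92827
Terminal value at year 4: TV = D_4×(1+g_2)/(r−g_2) = 73963.14590/0.032 = 2311348.30930
P_0 = D_1/(1+r)^1 + D_2/(1+r)^2 + D_3/(1+r)^3 + D_4/(1+r)^4 + TV/(1+r)^4
    = 50975.16219 + 51353.10593 + 51733.85185 + 52117.42072 + 1705216.85927 = 1911396.39996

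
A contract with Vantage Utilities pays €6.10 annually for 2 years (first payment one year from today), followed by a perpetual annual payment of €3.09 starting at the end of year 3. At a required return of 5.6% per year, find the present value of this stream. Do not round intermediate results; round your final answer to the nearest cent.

€60.73

PV of 2-year annuity: €6.10 × [1 − (1+0.056)^−2] / 0.056 = 11.24670
Perpetuity value at year 2: €3.09 / 0.056 = 55.17857
PV of perpetuity: 55.17857 / (1+0.056)^2 = 49.48147
Total PV = 11.24670 + 49.48147 = 60.72817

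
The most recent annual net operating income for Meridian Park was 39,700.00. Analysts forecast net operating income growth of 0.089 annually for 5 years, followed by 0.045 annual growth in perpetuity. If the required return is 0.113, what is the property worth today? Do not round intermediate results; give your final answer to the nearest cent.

D_1 = 43233.30000
D_2 = 47081.06370
D_3 = 51271.27837
D_4 = 55834.42214
D_5 = 60803.68571
Terminal value at year 5: TV = D_5×(1+g_2)/(r−g_2) = 63539.85157/0.068 = 934409.58194
P_0 = D_1/(1+r)^1 + D_2/(1+r)^2 + D_3/(1+r)^3 + D_4/(1+r)^4 + D_5/(1+r)^5 + TV/(1+r)^5
    = 38843.93531 + 38006.33024 + 37186.78673 + 36384.91531 + 35600.33493 + 547093.38239 = 733115.68491

733115.68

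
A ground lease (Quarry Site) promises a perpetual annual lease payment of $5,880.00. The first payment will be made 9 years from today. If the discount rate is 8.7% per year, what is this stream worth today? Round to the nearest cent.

Value at end of year 8: C / r = $5,880.00 / 0.087 = $67,586.2069
Discount to today: PV = $67,586.2069 / (1 + 0.087)^8 = $67,586.2069 / 1.949110 = $34,675.42

$34675.42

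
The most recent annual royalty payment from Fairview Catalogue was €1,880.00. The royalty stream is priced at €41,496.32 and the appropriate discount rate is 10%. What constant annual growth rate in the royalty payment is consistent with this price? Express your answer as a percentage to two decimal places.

P = D₀(1+g)/(r−g) ⇒ P(r−g) = D₀(1+g) ⇒ g(P+D₀) = P·r − D₀
g = (P·r − D₀)/(P + D₀) = (€41,496.32×0.1 − €1,880.00) / (€41,496.32 + €1,880.00) = 0.052324

5.23%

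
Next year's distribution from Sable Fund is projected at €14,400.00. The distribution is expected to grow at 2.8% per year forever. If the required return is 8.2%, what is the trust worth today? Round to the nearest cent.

€266666.67

Growing perpetuity: P = D₁ / (r − g) = €14,400.0000 / (0.082 − 0.028) = €266,666.67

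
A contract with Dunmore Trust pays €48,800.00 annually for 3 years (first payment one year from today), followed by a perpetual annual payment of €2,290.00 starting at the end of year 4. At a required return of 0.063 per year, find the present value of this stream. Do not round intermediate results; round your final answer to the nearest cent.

PV of 3-year annuity: €48,800.00 × [1 − (1+0.063)^−3] / 0.063 = 129722.32698
Perpetuity value at year 3: €2,290.00 / 0.063 = 36349.20635
PV of perpetuity: 36349.20635 / (1+0.063)^3 = 30261.82666
Total PV = 129722.32698 + 30261.82666 = 159984.15364

€159984.15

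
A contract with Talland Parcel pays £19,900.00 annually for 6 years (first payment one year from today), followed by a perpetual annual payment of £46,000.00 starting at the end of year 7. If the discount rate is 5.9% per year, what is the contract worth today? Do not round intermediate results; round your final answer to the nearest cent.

PV of 6-year annuity: £19,900.00 × [1 − (1+0.059)^−6] / 0.059 = 98162.95880
Perpetuity value at year 6: £46,000.00 / 0.059 = 779661.01695
PV of perpetuity: 779661.01695 / (1+0.059)^6 = 552751.66495
Total PV = 98162.95880 + 552751.66495 = 650914.62375

£650914.62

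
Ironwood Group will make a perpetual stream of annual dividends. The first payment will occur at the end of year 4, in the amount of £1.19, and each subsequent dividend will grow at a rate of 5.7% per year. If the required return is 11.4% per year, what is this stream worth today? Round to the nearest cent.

Value at end of year 3: C₁ / (r − g) = £1.19 / (0.114 − 0.057) = £20.8772
Discount to today: PV = £20.8772 / (1 + 0.114)^3 = £20.8772 / 1.382470 = £15.10

£15.10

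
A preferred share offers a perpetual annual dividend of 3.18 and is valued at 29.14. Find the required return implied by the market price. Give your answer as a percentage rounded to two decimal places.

P = C/r ⇒ r = C/P = 3.18/29.14 = 0.109128

10.91%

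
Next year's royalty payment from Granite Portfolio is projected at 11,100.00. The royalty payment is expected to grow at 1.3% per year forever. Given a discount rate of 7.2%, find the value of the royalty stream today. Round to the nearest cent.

Growing perpetuity: P = D₁ / (r − g) = 11,100.0000 / (0.072 − 0.013) = 188,135.59

188135.59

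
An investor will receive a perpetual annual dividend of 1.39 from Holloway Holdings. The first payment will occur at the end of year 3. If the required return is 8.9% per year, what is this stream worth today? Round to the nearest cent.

13.17

Value at end of year 2: C / r = 1.39 / 0.089 = 15.6180
Discount to today: PV = 15.6180 / (1 + 0.089)^2 = 15.6180 / 1.185921 = 13.17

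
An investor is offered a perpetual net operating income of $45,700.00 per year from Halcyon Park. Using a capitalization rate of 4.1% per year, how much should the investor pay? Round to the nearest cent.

$1114634.15

Level perpetuity: PV = C / r = $45,700.00 / 0.041 = $1,114,634.15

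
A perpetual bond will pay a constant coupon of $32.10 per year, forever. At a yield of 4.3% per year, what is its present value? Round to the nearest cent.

$746.51

Level perpetuity: PV = C / r = $32.10 / 0.043 = $746.51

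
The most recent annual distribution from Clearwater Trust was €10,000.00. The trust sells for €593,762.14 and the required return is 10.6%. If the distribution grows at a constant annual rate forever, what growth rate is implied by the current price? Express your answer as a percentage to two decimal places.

P = D₀(1+g)/(r−g) ⇒ P(r−g) = D₀(1+g) ⇒ g(P+D₀) = P·r − D₀
g = (P·r − D₀)/(P + D₀) = (€593,762.14×0.106 − €10,000.00) / (€593,762.14 + €10,000.00) = 0.087682

8.77%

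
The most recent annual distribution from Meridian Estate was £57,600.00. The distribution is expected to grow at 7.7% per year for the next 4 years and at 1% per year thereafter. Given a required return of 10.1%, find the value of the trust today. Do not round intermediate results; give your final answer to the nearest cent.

D_1 = 62035.20000
D_2 = 66811.91040
D_3 = 71956.42750
D_4 = 77497.07242
Terminal value at year 4: TV = D_4×(1+g_2)/(r−g_2) = 78272.04314/0.091 = 860132.34223
P_0 = D_1/(1+r)^1 + D_2/(1+r)^2 + D_3/(1+r)^3 + D_4/(1+r)^4 + TV/(1+r)^4
    = 56344.41417 + 55116.19806 + 53914.75505 + 52739.50153 + 585350.51150 = 803465.38030

£803465.38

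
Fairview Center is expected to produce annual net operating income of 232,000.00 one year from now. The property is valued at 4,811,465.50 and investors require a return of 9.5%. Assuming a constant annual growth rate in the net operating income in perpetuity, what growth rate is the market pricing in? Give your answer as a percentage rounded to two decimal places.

4.68%

P = D₁/(r−g) ⇒ g = r − D₁/P = 0.095 − 232,000.00/4,811,465.50 = 0.046782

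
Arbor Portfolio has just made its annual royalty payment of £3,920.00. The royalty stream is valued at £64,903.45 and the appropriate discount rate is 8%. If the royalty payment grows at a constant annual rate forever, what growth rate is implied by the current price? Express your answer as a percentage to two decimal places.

1.85%

P = D₀(1+g)/(r−g) ⇒ P(r−g) = D₀(1+g) ⇒ g(P+D₀) = P·r − D₀
g = (P·r − D₀)/(P + D₀) = (£64,903.45×0.08 − £3,920.00) / (£64,903.45 + £3,920.00) = 0.018486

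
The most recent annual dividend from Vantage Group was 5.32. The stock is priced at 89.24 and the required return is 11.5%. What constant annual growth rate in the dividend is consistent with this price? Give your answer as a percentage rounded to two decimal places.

5.23%

P = D₀(1+g)/(r−g) ⇒ P(r−g) = D₀(1+g) ⇒ g(P+D₀) = P·r − D₀
g = (P·r − D₀)/(P + D₀) = (89.24×0.115 − 5.32) / (89.24 + 5.32) = 0.052269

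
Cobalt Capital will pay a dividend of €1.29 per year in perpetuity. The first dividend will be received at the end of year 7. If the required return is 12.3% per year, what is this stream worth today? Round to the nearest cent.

Value at end of year 6: C / r = €1.29 / 0.123 = €10.4878
Discount to today: PV = €10.4878 / (1 + 0.123)^6 = €10.4878 / 2.005758 = €5.23

€5.23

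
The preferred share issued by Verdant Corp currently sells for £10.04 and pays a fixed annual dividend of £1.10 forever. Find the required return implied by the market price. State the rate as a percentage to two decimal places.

P = C/r ⇒ r = C/P = £1.10/£10.04 = 0.109562

10.96%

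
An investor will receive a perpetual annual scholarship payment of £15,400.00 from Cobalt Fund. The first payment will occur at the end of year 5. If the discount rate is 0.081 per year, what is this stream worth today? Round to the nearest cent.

Value at end of year 4: C / r = £15,400.00 / 0.081 = £190,123.4568
Discount to today: PV = £190,123.4568 / (1 + 0.081)^4 = £190,123.4568 / 1.365535 = £139,230.03

£139230.03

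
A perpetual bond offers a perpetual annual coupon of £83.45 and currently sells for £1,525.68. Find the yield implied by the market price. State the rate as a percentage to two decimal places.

P = C/r ⇒ r = C/P = £83.45/£1,525.68 = 0.054697

5.47%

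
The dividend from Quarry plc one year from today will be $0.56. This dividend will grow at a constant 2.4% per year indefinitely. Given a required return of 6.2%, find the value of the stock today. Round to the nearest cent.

Growing perpetuity: P = D₁ / (r − g) = $0.5600 / (0.062 − 0.024) = $14.74

$14.74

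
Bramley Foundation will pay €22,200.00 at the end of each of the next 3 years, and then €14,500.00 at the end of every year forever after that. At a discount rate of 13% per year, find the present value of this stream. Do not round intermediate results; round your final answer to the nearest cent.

€129719.34

PV of 3-year annuity: €22,200.00 × [1 − (1+0.13)^−3] / 0.13 = 52417.58767
Perpetuity value at year 3: €14,500.00 / 0.13 = 111538.46154
PV of perpetuity: 111538.46154 / (1+0.13)^3 = 77301.74887
Total PV = 52417.58767 + 77301.74887 = 129719.33654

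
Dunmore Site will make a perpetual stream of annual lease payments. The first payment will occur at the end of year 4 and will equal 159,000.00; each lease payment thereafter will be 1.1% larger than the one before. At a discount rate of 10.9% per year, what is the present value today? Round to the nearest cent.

Value at end of year 3: C₁ / (r − g) = 159,000.00 / (0.109 − 0.011) = 1,622,448.9796
Discount to today: PV = 1,622,448.9796 / (1 + 0.109)^3 = 1,622,448.9796 / 1.363938 = 1,189,532.77

1189532.77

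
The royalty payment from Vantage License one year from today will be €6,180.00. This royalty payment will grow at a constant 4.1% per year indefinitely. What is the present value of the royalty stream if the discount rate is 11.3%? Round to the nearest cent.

Growing perpetuity: P = D₁ / (r − g) = €6,180.0000 / (0.113 − 0.041) = €85,833.33

€85833.33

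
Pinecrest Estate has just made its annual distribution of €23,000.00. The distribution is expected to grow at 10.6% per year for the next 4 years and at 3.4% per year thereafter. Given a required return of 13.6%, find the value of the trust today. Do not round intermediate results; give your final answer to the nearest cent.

D_1 = 25438.00000
D_2 = 28134.42800
D_3 = 31116.67737
D_4 = 34415.04517
Terminal value at year 4: TV = D_4×(1+g_2)/(r−g_2) = 35585.15670/0.102 = 348874.08534
P_0 = D_1/(1+r)^1 + D_2/(1+r)^2 + D_3/(1+r)^3 + D_4/(1+r)^4 + TV/(1+r)^4
    = 22392.60563 + 21801.25161 + 21225.51433 + 20664.98138 + 209486.18384 = 295570.53680

€295570.54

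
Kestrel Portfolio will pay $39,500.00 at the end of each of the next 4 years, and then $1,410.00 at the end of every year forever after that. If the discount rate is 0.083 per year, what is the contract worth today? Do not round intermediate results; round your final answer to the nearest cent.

PV of 4-year annuity: $39,500.00 × [1 − (1+0.083)^−4] / 0.083 = 129960.11304
Perpetuity value at year 4: $1,410.00 / 0.083 = 16987.95181
PV of perpetuity: 16987.95181 / (1+0.083)^4 = 12348.86929
Total PV = 129960.11304 + 12348.86929 = 142308.98233

$142308.98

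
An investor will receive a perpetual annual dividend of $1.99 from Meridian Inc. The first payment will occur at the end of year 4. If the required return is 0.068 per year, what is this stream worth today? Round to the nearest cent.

Value at end of year 3: C / r = $1.99 / 0.068 = $29.2647
Discount to today: PV = $29.2647 / (1 + 0.068)^3 = $29.2647 / 1.218186 = $24.02

$24.02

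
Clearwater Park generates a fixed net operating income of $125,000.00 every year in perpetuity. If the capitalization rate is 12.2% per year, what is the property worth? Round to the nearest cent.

$1024590.16

Level perpetuity: PV = C / r = $125,000.00 / 0.122 = $1,024,590.16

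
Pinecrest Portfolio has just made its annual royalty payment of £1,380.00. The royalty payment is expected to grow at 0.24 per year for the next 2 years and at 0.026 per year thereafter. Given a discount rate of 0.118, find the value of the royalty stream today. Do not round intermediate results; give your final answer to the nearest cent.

D_1 = 1711.20000
D_2 = 2121.88800
Terminal value at year 2: TV = D_2×(1+g_2)/(r−g_2) = 2177.05709/0.092 = 23663.66400
P_0 = D_1/(1+r)^1 + D_2/(1+r)^2 + TV/(1+r)^2
    = 1530.59034 + 1697.61361 + 18932.08227 = 22160.28623

£22160.29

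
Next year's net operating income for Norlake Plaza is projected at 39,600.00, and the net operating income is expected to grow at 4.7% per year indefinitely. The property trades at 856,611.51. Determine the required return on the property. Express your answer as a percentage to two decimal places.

9.32%

P = D₁/(r − g) ⇒ r = D₁/P + g = 39,600.0000/856,611.51 + 0.047 = 0.046229 + 0.047 = 0.093229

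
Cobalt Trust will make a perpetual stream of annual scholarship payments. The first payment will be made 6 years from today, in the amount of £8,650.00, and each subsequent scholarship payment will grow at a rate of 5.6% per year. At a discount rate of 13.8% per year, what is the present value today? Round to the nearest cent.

£55270.19

Value at end of year 5: C₁ / (r − g) = £8,650.00 / (0.138 − 0.056) = £105,487.8049
Discount to today: PV = £105,487.8049 / (1 + 0.138)^5 = £105,487.8049 / 1.908584 = £55,270.19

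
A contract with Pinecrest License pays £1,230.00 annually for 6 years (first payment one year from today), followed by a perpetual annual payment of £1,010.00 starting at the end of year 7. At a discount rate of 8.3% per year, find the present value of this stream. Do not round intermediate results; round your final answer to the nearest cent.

PV of 6-year annuity: £1,230.00 × [1 − (1+0.083)^−6] / 0.083 = 5634.76102
Perpetuity value at year 6: £1,010.00 / 0.083 = 12168.67470
PV of perpetuity: 12168.67470 / (1+0.083)^6 = 7541.75711
Total PV = 5634.76102 + 7541.75711 = 13176.51813

£13176.52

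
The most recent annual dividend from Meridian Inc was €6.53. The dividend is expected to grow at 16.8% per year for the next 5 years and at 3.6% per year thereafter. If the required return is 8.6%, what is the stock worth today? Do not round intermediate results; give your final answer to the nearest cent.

D_1 = 7.62704
D_2 = 8.90838
D_3 = 10.40499
D_4 = 12.15303
D_5 = 14.19474
Terminal value at year 5: TV = D_5×(1+g_2)/(r−g_2) = 14.70575/0.05 = 294.11498
P_0 = D_1/(1+r)^1 + D_2/(1+r)^2 + D_3/(1+r)^3 + D_4/(1+r)^4 + D_5/(1+r)^5 + TV/(1+r)^5
    = 7.02306 + 7.55334 + 8.12367 + 8.73706 + 9.39676 + 194.70093 = 235.53482

€235.53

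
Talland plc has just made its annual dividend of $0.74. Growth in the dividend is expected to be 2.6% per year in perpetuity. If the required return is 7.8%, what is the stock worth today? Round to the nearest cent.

D₁ = D₀ × (1 + g) = $0.74 × 1.026 = $0.7592
Growing perpetuity: P = D₁ / (r − g) = $0.7592 / (0.078 − 0.026) = $14.60

$14.60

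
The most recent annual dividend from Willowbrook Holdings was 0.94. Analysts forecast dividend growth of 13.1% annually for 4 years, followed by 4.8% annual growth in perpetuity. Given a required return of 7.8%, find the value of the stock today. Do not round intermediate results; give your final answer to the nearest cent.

44.03

D_1 = 1.06314
D_2 = 1.20241
D_3 = 1.35993
D_4 = 1.53808
Terminal value at year 4: TV = D_4×(1+g_2)/(r−g_2) = 1.61191/0.03 = 53.73018
P_0 = D_1/(1+r)^1 + D_2/(1+r)^2 + D_3/(1+r)^3 + D_4/(1+r)^4 + TV/(1+r)^4
    = 0.98622 + 1.03470 + 1.08557 + 1.13895 + 39.78719 = 44.03263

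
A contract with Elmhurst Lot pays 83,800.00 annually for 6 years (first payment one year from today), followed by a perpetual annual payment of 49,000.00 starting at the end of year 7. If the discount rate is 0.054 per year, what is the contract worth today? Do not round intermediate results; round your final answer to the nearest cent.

1081804.27

PV of 6-year annuity: 83,800.00 × [1 − (1+0.054)^−6] / 0.054 = 419955.67365
Perpetuity value at year 6: 49,000.00 / 0.054 = 907407.40741
PV of perpetuity: 907407.40741 / (1+0.054)^6 = 661848.60062
Total PV = 419955.67365 + 661848.60062 = 1081804.27427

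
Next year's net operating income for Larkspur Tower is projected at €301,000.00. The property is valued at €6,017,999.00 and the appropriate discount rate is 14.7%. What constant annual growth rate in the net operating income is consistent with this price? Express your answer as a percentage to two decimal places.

P = D₁/(r−g) ⇒ g = r − D₁/P = 0.147 − €301,000.00/€6,017,999.00 = 0.096983

9.70%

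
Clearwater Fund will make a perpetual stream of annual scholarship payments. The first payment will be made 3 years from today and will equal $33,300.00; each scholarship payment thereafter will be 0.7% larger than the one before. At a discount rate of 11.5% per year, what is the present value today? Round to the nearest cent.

Value at end of year 2: C₁ / (r − g) = $33,300.00 / (0.115 − 0.007) = $308,333.3333
Discount to today: PV = $308,333.3333 / (1 + 0.115)^2 = $308,333.3333 / 1.243225 = $248,010.89

$248010.89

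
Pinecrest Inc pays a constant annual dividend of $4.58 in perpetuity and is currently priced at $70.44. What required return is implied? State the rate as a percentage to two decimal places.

6.50%

P = C/r ⇒ r = C/P = $4.58/$70.44 = 0.065020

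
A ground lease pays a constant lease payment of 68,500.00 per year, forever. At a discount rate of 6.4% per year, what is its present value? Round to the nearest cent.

Level perpetuity: PV = C / r = 68,500.00 / 0.064 = 1,070,312.50

1070312.50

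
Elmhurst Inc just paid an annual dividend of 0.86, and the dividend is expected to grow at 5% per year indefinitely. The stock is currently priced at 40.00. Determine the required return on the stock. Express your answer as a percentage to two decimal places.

D₁ = 0.86 × 1.05 = 0.9030
P = D₁/(r − g) ⇒ r = D₁/P + g = 0.9030/40.00 + 0.05 = 0.022575 + 0.05 = 0.072575

7.26%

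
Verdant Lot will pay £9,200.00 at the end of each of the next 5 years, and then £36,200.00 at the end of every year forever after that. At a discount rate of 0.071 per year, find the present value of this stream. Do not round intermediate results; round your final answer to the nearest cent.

£399449.61

PV of 5-year annuity: £9,200.00 × [1 − (1+0.071)^−5] / 0.071 = 37621.03012
Perpetuity value at year 5: £36,200.00 / 0.071 = 509859.15493
PV of perpetuity: 509859.15493 / (1+0.071)^5 = 361828.57989
Total PV = 37621.03012 + 361828.57989 = 399449.61001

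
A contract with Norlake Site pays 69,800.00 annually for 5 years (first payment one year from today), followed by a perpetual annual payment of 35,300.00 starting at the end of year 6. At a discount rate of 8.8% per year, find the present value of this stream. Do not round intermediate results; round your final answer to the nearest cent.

536028.61

PV of 5-year annuity: 69,800.00 × [1 − (1+0.088)^−5] / 0.088 = 272912.42975
Perpetuity value at year 5: 35,300.00 / 0.088 = 401136.36364
PV of perpetuity: 401136.36364 / (1+0.088)^5 = 263116.18068
Total PV = 272912.42975 + 263116.18068 = 536028.61043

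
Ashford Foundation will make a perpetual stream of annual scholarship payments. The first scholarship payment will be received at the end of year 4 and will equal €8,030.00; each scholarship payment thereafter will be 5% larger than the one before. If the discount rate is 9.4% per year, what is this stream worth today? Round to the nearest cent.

€139383.35

Value at end of year 3: C₁ / (r − g) = €8,030.00 / (0.094 − 0.05) = €182,500.0000
Discount to today: PV = €182,500.0000 / (1 + 0.094)^3 = €182,500.0000 / 1.309339 = €139,383.35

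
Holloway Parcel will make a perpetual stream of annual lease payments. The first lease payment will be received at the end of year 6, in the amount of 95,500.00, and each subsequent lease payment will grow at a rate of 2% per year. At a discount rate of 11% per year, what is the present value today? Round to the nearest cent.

Value at end of year 5: C₁ / (r − g) = 95,500.00 / (0.11 − 0.02) = 1,061,111.1111
Discount to today: PV = 1,061,111.1111 / (1 + 0.11)^5 = 1,061,111.1111 / 1.685058 = 629,717.80

629717.80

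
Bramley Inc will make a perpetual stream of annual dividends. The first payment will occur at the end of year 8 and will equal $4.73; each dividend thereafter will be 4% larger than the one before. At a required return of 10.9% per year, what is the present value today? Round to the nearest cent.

Value at end of year 7: C₁ / (r − g) = $4.73 / (0.109 − 0.04) = $68.5507
Discount to today: PV = $68.5507 / (1 + 0.109)^7 = $68.5507 / 2.063103 = $33.23

$33.23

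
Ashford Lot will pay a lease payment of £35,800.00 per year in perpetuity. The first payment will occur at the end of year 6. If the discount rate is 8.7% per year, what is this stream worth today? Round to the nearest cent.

Value at end of year 5: C / r = £35,800.00 / 0.087 = £411,494.2529
Discount to today: PV = £411,494.2529 / (1 + 0.087)^5 = £411,494.2529 / 1.517566 = £271,154.02

£271154.02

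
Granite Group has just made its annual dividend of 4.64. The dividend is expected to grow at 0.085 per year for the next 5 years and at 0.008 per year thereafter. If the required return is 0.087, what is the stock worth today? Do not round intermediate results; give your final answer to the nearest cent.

81.73

D_1 = 5.03440
D_2 = 5.46232
D_3 = 5.92662
D_4 = 6.43038
D_5 = 6.97697
Terminal value at year 5: TV = D_5×(1+g_2)/(r−g_2) = 7.03278/0.079 = 89.02257
P_0 = D_1/(1+r)^1 + D_2/(1+r)^2 + D_3/(1+r)^3 + D_4/(1+r)^4 + D_5/(1+r)^5 + TV/(1+r)^5
    = 4.63146 + 4.62294 + 4.61444 + 4.60595 + 4.59747 + 58.66140 = 81.73365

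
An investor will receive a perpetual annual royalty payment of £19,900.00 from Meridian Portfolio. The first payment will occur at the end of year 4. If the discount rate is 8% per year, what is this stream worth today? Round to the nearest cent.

Value at end of year 3: C / r = £19,900.00 / 0.08 = £248,750.0000
Discount to today: PV = £248,750.0000 / (1 + 0.08)^3 = £248,750.0000 / 1.259712 = £197,465.77

£197465.77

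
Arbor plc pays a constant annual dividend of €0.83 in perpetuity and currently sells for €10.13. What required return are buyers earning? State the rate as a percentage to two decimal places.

P = C/r ⇒ r = C/P = €0.83/€10.13 = 0.081935

8.19%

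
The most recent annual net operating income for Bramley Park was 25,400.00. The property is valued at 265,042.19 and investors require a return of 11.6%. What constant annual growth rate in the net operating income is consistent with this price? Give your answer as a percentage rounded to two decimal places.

P = D₀(1+g)/(r−g) ⇒ P(r−g) = D₀(1+g) ⇒ g(P+D₀) = P·r − D₀
g = (P·r − D₀)/(P + D₀) = (265,042.19×0.116 − 25,400.00) / (265,042.19 + 25,400.00) = 0.018403

1.84%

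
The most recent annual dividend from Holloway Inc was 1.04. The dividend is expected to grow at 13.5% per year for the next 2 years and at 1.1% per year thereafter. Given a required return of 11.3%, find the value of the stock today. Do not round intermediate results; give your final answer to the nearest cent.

12.86

D_1 = 1.18040
D_2 = 1.33975
Terminal value at year 2: TV = D_2×(1+g_2)/(r−g_2) = 1.35449/0.102 = 13.27933
P_0 = D_1/(1+r)^1 + D_2/(1+r)^2 + TV/(1+r)^2
    = 1.06056 + 1.08152 + 10.71978 = 12.86185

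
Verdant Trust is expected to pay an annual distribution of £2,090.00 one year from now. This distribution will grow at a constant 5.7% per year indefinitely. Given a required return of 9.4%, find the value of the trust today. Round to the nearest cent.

Growing perpetuity: P = D₁ / (r − g) = £2,090.0000 / (0.094 − 0.057) = £56,486.49

£56486.49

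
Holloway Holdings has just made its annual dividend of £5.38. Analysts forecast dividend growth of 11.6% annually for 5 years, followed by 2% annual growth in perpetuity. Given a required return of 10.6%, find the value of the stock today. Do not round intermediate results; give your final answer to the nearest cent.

D_1 = 6.00408
D_2 = 6.70055
D_3 = 7.47782
D_4 = 8.34524
D_5 = 9.31329
Terminal value at year 5: TV = D_5×(1+g_2)/(r−g_2) = 9.49956/0.086 = 110.45998
P_0 = D_1/(1+r)^1 + D_2/(1+r)^2 + D_3/(1+r)^3 + D_4/(1+r)^4 + D_5/(1+r)^5 + TV/(1+r)^5
    = 5.42864 + 5.47773 + 5.52725 + 5.57723 + 5.62766 + 66.74663 = 94.38514

£94.39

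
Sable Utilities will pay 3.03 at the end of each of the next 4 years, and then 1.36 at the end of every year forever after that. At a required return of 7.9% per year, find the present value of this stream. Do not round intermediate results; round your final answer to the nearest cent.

PV of 4-year annuity: 3.03 × [1 − (1+0.079)^−4] / 0.079 = 10.05812
Perpetuity value at year 4: 1.36 / 0.079 = 17.21519
PV of perpetuity: 17.21519 / (1+0.079)^4 = 12.70065
Total PV = 10.05812 + 12.70065 = 22.75878

22.76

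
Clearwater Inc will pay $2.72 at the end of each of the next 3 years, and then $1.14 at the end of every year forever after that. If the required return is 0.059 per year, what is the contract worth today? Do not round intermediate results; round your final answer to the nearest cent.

$23.55

PV of 3-year annuity: $2.72 × [1 − (1+0.059)^−3] / 0.059 = 7.28407
Perpetuity value at year 3: $1.14 / 0.059 = 19.32203
PV of perpetuity: 19.32203 / (1+0.059)^3 = 16.26915
Total PV = 7.28407 + 16.26915 = 23.55322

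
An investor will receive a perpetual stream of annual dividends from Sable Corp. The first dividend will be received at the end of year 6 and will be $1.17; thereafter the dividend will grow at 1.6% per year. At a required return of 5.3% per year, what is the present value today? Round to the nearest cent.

Value at end of year 5: C₁ / (r − g) = $1.17 / (0.053 − 0.016) = $31.6216
Discount to today: PV = $31.6216 / (1 + 0.053)^5 = $31.6216 / 1.294619 = $24.43

$24.43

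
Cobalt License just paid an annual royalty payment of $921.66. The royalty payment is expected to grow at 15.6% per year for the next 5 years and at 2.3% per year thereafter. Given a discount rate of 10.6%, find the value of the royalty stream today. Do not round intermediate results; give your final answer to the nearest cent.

$19442.66

D_1 = 1065.43896
D_2 = 1231.64744
D_3 = 1423.78444
D_4 = 1645.89481
D_5 = 1902.65440
Terminal value at year 5: TV = D_5×(1+g_2)/(r−g_2) = 1946.41545/0.083 = 23450.78858
P_0 = D_1/(1+r)^1 + D_2/(1+r)^2 + D_3/(1+r)^3 + D_4/(1+r)^4 + D_5/(1+r)^5 + TV/(1+r)^5
    = 963.32637 + 1006.87638 + 1052.39521 + 1099.97184 + 1149.69932 + 14170.39043 = 19442.65955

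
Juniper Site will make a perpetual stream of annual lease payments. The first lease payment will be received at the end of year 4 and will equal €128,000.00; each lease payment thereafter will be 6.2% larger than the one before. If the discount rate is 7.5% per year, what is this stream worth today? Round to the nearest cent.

€7925765.61

Value at end of year 3: C₁ / (r − g) = €128,000.00 / (0.075 − 0.062) = €9,846,153.8462
Discount to today: PV = €9,846,153.8462 / (1 + 0.075)^3 = €9,846,153.8462 / 1.242297 = €7,925,765.61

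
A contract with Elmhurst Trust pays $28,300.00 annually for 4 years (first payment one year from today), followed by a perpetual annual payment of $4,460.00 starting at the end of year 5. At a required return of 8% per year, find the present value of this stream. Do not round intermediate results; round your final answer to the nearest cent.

PV of 4-year annuity: $28,300.00 × [1 − (1+0.08)^−4] / 0.08 = 93733.18957
Perpetuity value at year 4: $4,460.00 / 0.08 = 55750.00000
PV of perpetuity: 55750.00000 / (1+0.08)^4 = 40977.91429
Total PV = 93733.18957 + 40977.91429 = 134711.10387

$134711.10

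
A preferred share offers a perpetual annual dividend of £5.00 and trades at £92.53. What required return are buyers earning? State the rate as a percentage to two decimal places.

P = C/r ⇒ r = C/P = £5.00/£92.53 = 0.054037

5.40%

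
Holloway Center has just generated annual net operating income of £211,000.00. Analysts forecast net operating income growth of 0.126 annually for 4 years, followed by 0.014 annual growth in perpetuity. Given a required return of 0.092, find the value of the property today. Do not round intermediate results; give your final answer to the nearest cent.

D_1 = 237586.00000
D_2 = 267521.83600
D_3 = 301229.58734
D_4 = 339184.51534
Terminal value at year 4: TV = D_4×(1+g_2)/(r−g_2) = 343933.09856/0.078 = 4409398.69942
P_0 = D_1/(1+r)^1 + D_2/(1+r)^2 + D_3/(1+r)^3 + D_4/(1+r)^4 + TV/(1+r)^4
    = 217569.59707 + 224343.74203 + 231328.80360 + 238531.34877 + 3100907.53395 = 4012681.02542

£4012681.03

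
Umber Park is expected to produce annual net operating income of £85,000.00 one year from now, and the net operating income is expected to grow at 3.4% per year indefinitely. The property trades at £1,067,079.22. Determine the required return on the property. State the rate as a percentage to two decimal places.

P = D₁/(r − g) ⇒ r = D₁/P + g = £85,000.0000/£1,067,079.22 + 0.034 = 0.079657 + 0.034 = 0.113657

11.37%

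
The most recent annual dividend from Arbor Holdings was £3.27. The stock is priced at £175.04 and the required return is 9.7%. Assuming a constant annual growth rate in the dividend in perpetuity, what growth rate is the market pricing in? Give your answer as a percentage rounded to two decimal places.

7.69%

P = D₀(1+g)/(r−g) ⇒ P(r−g) = D₀(1+g) ⇒ g(P+D₀) = P·r − D₀
g = (P·r − D₀)/(P + D₀) = (£175.04×0.097 − £3.27) / (£175.04 + £3.27) = 0.076882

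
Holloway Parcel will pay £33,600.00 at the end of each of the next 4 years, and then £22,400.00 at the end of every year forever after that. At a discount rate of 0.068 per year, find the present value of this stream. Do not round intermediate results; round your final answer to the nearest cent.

£367520.45

PV of 4-year annuity: £33,600.00 × [1 − (1+0.068)^−4] / 0.068 = 114326.04805
Perpetuity value at year 4: £22,400.00 / 0.068 = 329411.76471
PV of perpetuity: 329411.76471 / (1+0.068)^4 = 253194.39934
Total PV = 114326.04805 + 253194.39934 = 367520.44739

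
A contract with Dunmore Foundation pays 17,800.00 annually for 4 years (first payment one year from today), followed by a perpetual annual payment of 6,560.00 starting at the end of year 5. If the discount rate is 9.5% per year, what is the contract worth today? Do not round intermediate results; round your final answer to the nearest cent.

PV of 4-year annuity: 17,800.00 × [1 − (1+0.095)^−4] / 0.095 = 57039.76396
Perpetuity value at year 4: 6,560.00 / 0.095 = 69052.63158
PV of perpetuity: 69052.63158 / (1+0.095)^4 = 48031.23542
Total PV = 57039.76396 + 48031.23542 = 105070.99938

105071.00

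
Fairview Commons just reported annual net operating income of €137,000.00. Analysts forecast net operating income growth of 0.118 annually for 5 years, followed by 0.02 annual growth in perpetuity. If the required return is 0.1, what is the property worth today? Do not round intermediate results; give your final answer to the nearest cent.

D_1 = 153166.00000
D_2 = 171239.58800
D_3 = 191445.85938
D_4 = 214036.47079
D_5 = 239292.77434
Terminal value at year 5: TV = D_5×(1+g_2)/(r−g_2) = 244078.62983/0.08 = 3050982.87289
P_0 = D_1/(1+r)^1 + D_2/(1+r)^2 + D_3/(1+r)^3 + D_4/(1+r)^4 + D_5/(1+r)^5 + TV/(1+r)^5
    = 139241.81818 + 141520.32066 + 143836.10773 + 146189.78949 + 148581.98604 + 1894420.32207 = 2613790.34417

€2613790.34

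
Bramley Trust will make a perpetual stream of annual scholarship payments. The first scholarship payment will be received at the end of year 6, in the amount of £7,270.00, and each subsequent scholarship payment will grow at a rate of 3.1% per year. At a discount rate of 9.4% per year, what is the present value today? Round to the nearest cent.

£73638.89

Value at end of year 5: C₁ / (r − g) = £7,270.00 / (0.094 − 0.031) = £115,396.8254
Discount to today: PV = £115,396.8254 / (1 + 0.094)^5 = £115,396.8254 / 1.567064 = £73,638.89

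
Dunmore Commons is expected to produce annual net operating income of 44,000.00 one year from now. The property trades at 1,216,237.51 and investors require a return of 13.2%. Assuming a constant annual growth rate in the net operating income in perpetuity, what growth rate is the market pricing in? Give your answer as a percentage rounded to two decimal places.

9.58%

P = D₁/(r−g) ⇒ g = r − D₁/P = 0.132 − 44,000.00/1,216,237.51 = 0.095823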